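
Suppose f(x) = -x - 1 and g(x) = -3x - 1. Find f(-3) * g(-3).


f(-3) = 2
g(-3) = 8
Product = 16

16


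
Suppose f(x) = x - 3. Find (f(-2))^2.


f(-2) = -5
(-5)^2 = 25

25


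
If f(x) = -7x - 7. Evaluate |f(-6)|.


f(-6) = 35
|35| = 35

35


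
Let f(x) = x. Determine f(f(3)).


f(3) = 3
f(3) = 3

3


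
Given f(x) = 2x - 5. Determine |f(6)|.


f(6) = 7
|7| = 7

7


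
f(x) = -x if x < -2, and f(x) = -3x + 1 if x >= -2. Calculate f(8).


8 satisfies x >= -2
f(8) = -23

-23


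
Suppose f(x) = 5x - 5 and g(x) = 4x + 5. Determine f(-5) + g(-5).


-45


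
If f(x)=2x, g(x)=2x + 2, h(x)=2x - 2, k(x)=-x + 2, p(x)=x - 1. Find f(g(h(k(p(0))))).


p(0) = -1
k(-1) = 3
h(3) = 4
g(4) = 10
f(10) = 20

20


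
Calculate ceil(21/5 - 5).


21/5 = 4.2
4.2 - 5 = -0.8
ceil(-0.8) = 0

0


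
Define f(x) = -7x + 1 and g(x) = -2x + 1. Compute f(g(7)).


g(7) = -13
f(-13) = 92

92


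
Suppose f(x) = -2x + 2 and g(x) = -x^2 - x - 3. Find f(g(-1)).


g(-1) = -3
f(-3) = 8

8


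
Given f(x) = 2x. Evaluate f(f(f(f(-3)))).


f(-3) = -6
f(-6) = -12
f(-12) = -24
f(-24) = -48

-48


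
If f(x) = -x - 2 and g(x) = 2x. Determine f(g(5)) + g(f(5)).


-26


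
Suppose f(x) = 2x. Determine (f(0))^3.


f(0) = 0
(0)^3 = 0

0


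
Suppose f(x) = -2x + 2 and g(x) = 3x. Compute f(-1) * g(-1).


f(-1) = 4
g(-1) = -3
Product = -12

-12


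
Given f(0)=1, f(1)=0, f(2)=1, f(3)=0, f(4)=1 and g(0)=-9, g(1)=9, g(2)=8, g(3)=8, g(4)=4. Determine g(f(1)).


-9


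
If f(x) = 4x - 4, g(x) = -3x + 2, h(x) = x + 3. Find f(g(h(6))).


h(6) = 9
g(9) = -25
f(-25) = -104

-104


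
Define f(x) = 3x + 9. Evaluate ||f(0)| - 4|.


f(0) = 9
|9| = 9
|9 - 4| = 5

5


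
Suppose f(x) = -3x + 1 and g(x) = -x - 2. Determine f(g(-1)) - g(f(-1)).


f(g(-1)) = 4
g(f(-1)) = -6
Difference = 10

10


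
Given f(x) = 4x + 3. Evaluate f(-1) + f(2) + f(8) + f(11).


92


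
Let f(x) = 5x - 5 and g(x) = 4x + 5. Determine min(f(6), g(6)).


f(6) = 25
g(6) = 29
min = 25

25


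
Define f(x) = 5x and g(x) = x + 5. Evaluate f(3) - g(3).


f(3) = 15
g(3) = 8
Difference = 7

7


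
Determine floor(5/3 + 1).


5/3 = 1.6667
1.6667 + 1 = 2.6667
floor(2.6667) = 2

2


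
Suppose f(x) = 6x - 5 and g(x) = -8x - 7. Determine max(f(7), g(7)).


f(7) = 37
g(7) = -63
max = 37

37


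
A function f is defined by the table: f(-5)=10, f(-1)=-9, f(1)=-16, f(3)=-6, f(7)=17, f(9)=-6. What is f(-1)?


-9


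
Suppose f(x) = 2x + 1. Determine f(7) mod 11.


f(7) = 15
15 mod 11 = 4

4


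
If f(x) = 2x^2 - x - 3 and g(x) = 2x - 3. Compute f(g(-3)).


g(-3) = -9
f(-9) = 2*(-9)^2 - 1*(-9) - 3 = 168

168


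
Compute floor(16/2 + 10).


16/2 = 8
8 + 10 = 18
floor(18) = 18

18


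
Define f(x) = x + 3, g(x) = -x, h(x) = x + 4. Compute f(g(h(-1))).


h(-1) = 3
g(3) = -3
f(-3) = 0

0


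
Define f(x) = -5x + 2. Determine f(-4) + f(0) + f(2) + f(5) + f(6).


f(-4) = 22
f(0) = 2
f(2) = -8
f(5) = -23
f(6) = -28
Sum = -35

-35


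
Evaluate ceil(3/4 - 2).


-1


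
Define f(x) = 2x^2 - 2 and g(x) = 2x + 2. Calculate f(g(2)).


g(2) = 6
f(6) = 2*(6)^2 - 2 = 70

70


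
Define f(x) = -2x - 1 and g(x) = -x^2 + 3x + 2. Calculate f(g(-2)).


15


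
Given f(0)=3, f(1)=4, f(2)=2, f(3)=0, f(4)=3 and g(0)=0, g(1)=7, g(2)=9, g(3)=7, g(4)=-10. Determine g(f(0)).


f(0) = 3
g(3) = 7

7


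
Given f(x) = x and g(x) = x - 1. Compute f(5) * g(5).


f(5) = 5
g(5) = 4
Product = 20

20


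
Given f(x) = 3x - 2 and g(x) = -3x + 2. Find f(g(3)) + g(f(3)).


-42


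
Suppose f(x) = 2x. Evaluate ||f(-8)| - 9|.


7


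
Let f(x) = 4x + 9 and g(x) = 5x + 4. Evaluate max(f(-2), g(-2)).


f(-2) = 1
g(-2) = -6
max = 1

1


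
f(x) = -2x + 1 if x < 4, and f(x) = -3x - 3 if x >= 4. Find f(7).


7 satisfies x >= 4
f(7) = -24

-24


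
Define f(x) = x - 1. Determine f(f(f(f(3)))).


f(3) = 2
f(2) = 1
f(1) = 0
f(0) = -1

-1


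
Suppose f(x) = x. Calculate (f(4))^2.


16


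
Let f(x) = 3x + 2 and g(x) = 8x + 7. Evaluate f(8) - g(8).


f(8) = 26
g(8) = 71
Difference = -45

-45


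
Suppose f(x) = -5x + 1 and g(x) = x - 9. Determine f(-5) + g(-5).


f(-5) = 26
g(-5) = -14
Sum = 12

12


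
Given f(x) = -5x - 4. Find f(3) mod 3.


2


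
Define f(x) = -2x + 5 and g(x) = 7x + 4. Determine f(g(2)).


g(2) = 18
f(18) = -31

-31


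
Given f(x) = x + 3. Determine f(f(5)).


f(5) = 8
f(8) = 11

11


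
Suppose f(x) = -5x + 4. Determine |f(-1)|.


f(-1) = 9
|9| = 9

9


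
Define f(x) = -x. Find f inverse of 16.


Solve -x = 16
x = (16) / (-1) = -16

-16


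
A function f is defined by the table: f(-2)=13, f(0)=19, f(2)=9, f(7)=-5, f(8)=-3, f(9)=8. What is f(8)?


Reading from the table at x = 8

-3


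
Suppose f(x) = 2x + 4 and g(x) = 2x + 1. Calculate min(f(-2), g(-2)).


f(-2) = 0
g(-2) = -3
min = -3

-3


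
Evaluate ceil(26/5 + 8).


26/5 = 5.2
5.2 + 8 = 13.2
ceil(13.2) = 14

14


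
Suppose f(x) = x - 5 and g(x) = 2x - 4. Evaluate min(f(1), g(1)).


-4


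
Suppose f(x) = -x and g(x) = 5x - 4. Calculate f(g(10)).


-46


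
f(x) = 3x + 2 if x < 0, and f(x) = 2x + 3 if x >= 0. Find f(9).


9 satisfies x >= 0
f(9) = 21

21


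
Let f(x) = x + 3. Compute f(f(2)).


f(2) = 5
f(5) = 8

8


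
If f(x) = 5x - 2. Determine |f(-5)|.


27


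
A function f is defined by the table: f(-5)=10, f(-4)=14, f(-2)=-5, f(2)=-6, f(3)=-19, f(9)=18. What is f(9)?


Reading from the table at x = 9

18


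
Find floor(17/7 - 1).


17/7 = 2.4286
2.4286 - 1 = 1.4286
floor(1.4286) = 1

1


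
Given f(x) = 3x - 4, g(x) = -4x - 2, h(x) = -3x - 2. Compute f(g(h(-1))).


h(-1) = 1
g(1) = -6
f(-6) = -22

-22


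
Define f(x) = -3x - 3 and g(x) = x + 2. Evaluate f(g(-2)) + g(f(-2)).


f(g(-2)) = -3
g(f(-2)) = 5
Sum = 2

2


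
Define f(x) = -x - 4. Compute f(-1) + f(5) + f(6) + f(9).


f(-1) = -3
f(5) = -9
f(6) = -10
f(9) = -13
Sum = -35

-35


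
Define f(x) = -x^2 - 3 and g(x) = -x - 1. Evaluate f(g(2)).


-12


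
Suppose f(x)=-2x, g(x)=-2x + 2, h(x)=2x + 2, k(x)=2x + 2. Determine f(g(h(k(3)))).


k(3) = 8
h(8) = 18
g(18) = -34
f(-34) = 68

68


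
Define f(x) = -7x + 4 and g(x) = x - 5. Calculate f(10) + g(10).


f(10) = -66
g(10) = 5
Sum = -61

-61


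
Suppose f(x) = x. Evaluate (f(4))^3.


f(4) = 4
(4)^3 = 64

64


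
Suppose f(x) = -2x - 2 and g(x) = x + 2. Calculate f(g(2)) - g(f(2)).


f(g(2)) = -10
g(f(2)) = -4
Difference = -6

-6


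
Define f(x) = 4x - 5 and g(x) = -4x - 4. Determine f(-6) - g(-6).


f(-6) = -29
g(-6) = 20
Difference = -49

-49


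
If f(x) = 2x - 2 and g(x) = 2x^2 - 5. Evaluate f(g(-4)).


g(-4) = 27
f(27) = 52

52


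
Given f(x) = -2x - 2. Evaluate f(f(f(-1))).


2


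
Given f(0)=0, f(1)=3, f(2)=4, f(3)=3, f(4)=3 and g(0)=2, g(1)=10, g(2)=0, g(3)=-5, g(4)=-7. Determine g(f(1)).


f(1) = 3
g(3) = -5

-5


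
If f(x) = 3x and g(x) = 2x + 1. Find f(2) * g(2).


f(2) = 6
g(2) = 5
Product = 30

30


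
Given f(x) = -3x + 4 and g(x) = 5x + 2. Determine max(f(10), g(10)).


52


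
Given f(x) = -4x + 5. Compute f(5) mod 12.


f(5) = -15
-15 mod 12 = 9

9


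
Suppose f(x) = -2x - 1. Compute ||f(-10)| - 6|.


f(-10) = 19
|19| = 19
|19 - 6| = 13

13


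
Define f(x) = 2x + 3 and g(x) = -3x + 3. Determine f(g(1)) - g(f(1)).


f(g(1)) = 3
g(f(1)) = -12
Difference = 15

15


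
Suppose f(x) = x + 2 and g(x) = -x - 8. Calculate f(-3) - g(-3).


f(-3) = -1
g(-3) = -5
Difference = 4

4


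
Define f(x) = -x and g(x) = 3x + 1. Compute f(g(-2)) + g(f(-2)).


f(g(-2)) = 5
g(f(-2)) = 7
Sum = 12

12


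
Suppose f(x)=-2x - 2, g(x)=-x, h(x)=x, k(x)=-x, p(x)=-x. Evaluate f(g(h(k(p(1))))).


0


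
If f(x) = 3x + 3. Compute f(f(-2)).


f(-2) = -3
f(-3) = -6

-6


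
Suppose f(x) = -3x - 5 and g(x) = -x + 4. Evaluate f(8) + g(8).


f(8) = -29
g(8) = -4
Sum = -33

-33


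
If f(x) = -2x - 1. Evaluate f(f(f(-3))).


f(-3) = 5
f(5) = -11
f(-11) = 21

21


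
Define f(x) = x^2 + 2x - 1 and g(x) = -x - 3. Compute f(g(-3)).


g(-3) = 0
f(0) = 1*(0)^2 + 2*(0) - 1 = -1

-1


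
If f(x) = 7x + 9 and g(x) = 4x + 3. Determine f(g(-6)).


g(-6) = -21
f(-21) = -138

-138


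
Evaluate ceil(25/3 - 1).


25/3 = 8.3333
8.3333 - 1 = 7.3333
ceil(7.3333) = 8

8


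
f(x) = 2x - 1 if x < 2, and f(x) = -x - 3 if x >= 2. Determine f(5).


5 satisfies x >= 2
f(5) = -8

-8


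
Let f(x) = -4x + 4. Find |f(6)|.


f(6) = -20
|-20| = 20

20


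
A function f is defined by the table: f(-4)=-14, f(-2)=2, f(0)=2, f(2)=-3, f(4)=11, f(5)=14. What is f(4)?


Reading from the table at x = 4

11


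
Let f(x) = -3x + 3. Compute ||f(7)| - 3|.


15


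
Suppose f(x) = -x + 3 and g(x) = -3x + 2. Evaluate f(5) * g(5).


f(5) = -2
g(5) = -13
Product = 26

26


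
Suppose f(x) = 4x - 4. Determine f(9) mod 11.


f(9) = 32
32 mod 11 = 10

10


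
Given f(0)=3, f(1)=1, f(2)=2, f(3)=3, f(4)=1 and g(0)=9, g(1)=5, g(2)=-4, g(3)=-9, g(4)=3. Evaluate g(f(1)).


f(1) = 1
g(1) = 5

5


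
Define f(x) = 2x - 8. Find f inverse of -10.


-1


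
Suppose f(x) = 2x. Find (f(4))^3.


f(4) = 8
(8)^3 = 512

512


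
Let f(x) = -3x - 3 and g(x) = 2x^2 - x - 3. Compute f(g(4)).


-78


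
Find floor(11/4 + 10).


11/4 = 2.75
2.75 + 10 = 12.75
floor(12.75) = 12

12


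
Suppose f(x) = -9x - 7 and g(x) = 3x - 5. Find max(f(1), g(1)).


-2


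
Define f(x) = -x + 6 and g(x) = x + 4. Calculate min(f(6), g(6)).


f(6) = 0
g(6) = 10
min = 0

0


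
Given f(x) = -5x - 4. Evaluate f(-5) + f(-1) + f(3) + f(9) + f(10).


f(-5) = 21
f(-1) = 1
f(3) = -19
f(9) = -49
f(10) = -54
Sum = -100

-100


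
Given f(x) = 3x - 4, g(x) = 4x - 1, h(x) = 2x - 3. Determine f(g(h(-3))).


-115


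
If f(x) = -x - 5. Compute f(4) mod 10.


f(4) = -9
-9 mod 10 = 1

1


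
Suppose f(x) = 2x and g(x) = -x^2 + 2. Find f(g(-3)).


-14


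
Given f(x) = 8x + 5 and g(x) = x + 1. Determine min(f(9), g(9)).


10


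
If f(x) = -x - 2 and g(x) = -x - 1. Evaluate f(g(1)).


g(1) = -2
f(-2) = 0

0


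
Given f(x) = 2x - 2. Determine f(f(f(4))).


f(4) = 6
f(6) = 10
f(10) = 18

18


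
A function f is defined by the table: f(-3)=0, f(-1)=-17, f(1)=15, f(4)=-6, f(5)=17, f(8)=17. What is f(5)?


17


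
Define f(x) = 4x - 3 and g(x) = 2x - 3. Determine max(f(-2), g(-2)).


-7


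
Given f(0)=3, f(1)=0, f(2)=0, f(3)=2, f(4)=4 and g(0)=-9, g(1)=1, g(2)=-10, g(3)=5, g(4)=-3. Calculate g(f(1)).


-9


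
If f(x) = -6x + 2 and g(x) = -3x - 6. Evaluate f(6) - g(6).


f(6) = -34
g(6) = -24
Difference = -10

-10


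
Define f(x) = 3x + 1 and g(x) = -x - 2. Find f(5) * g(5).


f(5) = 16
g(5) = -7
Product = -112

-112


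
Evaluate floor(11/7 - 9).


11/7 = 1.5714
1.5714 - 9 = -7.4286
floor(-7.4286) = -8

-8


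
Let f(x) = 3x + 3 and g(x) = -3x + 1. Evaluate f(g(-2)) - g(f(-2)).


f(g(-2)) = 24
g(f(-2)) = 10
Difference = 14

14


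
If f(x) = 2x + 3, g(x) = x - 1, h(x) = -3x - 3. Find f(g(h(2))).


h(2) = -9
g(-9) = -10
f(-10) = -17

-17


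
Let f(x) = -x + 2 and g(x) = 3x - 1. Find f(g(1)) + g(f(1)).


2


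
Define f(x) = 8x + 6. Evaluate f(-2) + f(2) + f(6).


f(-2) = -10
f(2) = 22
f(6) = 54
Sum = 66

66


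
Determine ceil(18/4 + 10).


15


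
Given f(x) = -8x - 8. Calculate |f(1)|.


f(1) = -16
|-16| = 16

16


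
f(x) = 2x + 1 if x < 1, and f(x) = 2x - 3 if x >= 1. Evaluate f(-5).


-5 satisfies x < 1
f(-5) = -9

-9


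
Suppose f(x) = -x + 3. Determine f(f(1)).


1


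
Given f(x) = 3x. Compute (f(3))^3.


729


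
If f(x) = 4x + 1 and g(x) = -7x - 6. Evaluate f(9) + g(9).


-32


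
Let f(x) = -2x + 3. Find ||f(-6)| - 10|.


f(-6) = 15
|15| = 15
|15 - 10| = 5

5


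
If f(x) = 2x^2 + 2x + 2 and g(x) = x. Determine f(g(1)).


g(1) = 1
f(1) = 2*(1)^2 + 2*(1) + 2 = 6

6


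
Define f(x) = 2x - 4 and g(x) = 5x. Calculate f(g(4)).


g(4) = 20
f(20) = 36

36


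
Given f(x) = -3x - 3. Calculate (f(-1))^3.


f(-1) = 0
(0)^3 = 0

0


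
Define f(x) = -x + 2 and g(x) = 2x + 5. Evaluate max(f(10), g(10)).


f(10) = -8
g(10) = 25
max = 25

25


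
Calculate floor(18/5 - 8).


18/5 = 3.6
3.6 - 8 = -4.4
floor(-4.4) = -5

-5


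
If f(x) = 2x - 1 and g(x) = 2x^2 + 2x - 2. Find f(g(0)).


g(0) = -2
f(-2) = -5

-5


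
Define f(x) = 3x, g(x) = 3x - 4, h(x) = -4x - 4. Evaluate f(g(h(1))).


h(1) = -8
g(-8) = -28
f(-28) = -84

-84


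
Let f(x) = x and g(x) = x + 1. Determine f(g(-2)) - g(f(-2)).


0


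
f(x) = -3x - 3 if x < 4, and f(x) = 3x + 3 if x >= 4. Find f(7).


7 satisfies x >= 4
f(7) = 24

24


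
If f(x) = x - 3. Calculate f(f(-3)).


-9


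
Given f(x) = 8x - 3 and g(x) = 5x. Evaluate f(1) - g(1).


f(1) = 5
g(1) = 5
Difference = 0

0


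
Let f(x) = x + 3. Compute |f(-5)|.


f(-5) = -2
|-2| = 2

2


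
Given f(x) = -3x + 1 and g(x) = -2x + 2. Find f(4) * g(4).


66


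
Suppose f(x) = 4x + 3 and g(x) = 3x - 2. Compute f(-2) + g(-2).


f(-2) = -5
g(-2) = -8
Sum = -13

-13


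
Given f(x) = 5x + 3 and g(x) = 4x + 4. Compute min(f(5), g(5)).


f(5) = 28
g(5) = 24
min = 24

24


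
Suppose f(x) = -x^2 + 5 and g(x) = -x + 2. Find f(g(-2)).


-11


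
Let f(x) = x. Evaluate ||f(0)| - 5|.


f(0) = 0
|0| = 0
|0 - 5| = 5

5


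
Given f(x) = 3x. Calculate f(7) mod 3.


f(7) = 21
21 mod 3 = 0

0


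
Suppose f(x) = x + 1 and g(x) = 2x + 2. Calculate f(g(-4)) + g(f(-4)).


f(g(-4)) = -5
g(f(-4)) = -4
Sum = -9

-9


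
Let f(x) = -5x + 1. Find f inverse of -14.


3


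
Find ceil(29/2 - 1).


29/2 = 14.5
14.5 - 1 = 13.5
ceil(13.5) = 14

14


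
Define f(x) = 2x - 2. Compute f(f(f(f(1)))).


f(1) = 0
f(0) = -2
f(-2) = -6
f(-6) = -14

-14


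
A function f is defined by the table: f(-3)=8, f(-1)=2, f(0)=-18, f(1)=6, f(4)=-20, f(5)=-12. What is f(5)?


Reading from the table at x = 5

-12


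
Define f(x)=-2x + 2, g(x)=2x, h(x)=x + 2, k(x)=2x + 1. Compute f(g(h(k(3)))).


k(3) = 7
h(7) = 9
g(9) = 18
f(18) = -34

-34


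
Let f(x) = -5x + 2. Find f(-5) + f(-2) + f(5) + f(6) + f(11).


f(-5) = 27
f(-2) = 12
f(5) = -23
f(6) = -28
f(11) = -53
Sum = -65

-65


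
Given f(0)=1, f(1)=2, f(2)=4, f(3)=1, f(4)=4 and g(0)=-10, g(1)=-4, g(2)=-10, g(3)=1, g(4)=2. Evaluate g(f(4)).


f(4) = 4
g(4) = 2

2


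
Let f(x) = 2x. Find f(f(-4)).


f(-4) = -8
f(-8) = -16

-16


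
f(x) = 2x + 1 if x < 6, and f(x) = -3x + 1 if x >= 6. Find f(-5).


-5 satisfies x < 6
f(-5) = -9

-9


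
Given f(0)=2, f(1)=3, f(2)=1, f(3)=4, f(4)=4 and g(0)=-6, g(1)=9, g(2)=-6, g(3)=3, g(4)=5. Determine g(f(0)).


f(0) = 2
g(2) = -6

-6


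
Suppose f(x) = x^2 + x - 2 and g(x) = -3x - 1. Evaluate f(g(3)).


g(3) = -10
f(-10) = 1*(-10)^2 + 1*(-10) - 2 = 88

88


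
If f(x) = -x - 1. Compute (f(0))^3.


f(0) = -1
(-1)^3 = -1

-1


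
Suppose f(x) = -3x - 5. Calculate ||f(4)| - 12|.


f(4) = -17
|-17| = 17
|17 - 12| = 5

5


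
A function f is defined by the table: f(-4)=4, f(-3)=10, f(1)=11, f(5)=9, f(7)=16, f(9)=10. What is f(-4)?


Reading from the table at x = -4

4


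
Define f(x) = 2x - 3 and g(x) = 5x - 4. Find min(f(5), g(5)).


f(5) = 7
g(5) = 21
min = 7

7


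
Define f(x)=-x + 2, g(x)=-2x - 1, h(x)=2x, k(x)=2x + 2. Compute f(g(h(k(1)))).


k(1) = 4
h(4) = 8
g(8) = -17
f(-17) = 19

19


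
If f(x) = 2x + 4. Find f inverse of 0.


Solve 2x + 4 = 0
x = (0 - 4) / 2 = -2

-2


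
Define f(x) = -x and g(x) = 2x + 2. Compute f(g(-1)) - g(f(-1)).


f(g(-1)) = 0
g(f(-1)) = 4
Difference = -4

-4


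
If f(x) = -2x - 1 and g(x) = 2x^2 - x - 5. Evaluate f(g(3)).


g(3) = 10
f(10) = -21

-21


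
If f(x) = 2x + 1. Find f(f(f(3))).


f(3) = 7
f(7) = 15
f(15) = 31

31


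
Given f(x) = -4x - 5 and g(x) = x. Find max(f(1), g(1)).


f(1) = -9
g(1) = 1
max = 1

1


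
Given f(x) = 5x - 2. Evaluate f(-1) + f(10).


f(-1) = -7
f(10) = 48
Sum = 41

41


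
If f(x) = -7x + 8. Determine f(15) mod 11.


2


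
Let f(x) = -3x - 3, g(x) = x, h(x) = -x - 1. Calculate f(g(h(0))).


h(0) = -1
g(-1) = -1
f(-1) = 0

0


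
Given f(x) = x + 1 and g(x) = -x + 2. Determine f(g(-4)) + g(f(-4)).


12


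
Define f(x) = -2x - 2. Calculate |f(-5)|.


8


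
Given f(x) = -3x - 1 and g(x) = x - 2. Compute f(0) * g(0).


2


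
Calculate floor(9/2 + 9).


9/2 = 4.5
4.5 + 9 = 13.5
floor(13.5) = 13

13


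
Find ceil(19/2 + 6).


19/2 = 9.5
9.5 + 6 = 15.5
ceil(15.5) = 16

16


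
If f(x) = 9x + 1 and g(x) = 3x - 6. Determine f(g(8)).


g(8) = 18
f(18) = 163

163


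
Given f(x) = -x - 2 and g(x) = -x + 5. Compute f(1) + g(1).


f(1) = -3
g(1) = 4
Sum = 1

1


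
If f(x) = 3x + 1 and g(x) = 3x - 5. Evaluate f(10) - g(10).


f(10) = 31
g(10) = 25
Difference = 6

6


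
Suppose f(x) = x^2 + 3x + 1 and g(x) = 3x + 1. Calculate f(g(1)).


g(1) = 4
f(4) = 1*(4)^2 + 3*(4) + 1 = 29

29


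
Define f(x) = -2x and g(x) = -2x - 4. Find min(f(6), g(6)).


f(6) = -12
g(6) = -16
min = -16

-16


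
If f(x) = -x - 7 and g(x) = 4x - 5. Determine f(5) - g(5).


f(5) = -12
g(5) = 15
Difference = -27

-27


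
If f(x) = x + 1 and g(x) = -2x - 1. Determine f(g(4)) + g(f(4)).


f(g(4)) = -8
g(f(4)) = -11
Sum = -19

-19


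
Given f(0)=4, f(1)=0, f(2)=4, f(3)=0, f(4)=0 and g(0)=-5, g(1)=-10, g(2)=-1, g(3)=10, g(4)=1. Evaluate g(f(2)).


1


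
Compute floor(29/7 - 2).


29/7 = 4.1429
4.1429 - 2 = 2.1429
floor(2.1429) = 2

2


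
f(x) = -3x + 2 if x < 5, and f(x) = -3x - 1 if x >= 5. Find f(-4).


-4 satisfies x < 5
f(-4) = 14

14


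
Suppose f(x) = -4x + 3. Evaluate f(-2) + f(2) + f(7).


f(-2) = 11
f(2) = -5
f(7) = -25
Sum = -19

-19


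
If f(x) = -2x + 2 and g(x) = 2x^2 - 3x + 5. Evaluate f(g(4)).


g(4) = 25
f(25) = -48

-48


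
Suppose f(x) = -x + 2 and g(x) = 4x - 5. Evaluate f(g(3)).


-5


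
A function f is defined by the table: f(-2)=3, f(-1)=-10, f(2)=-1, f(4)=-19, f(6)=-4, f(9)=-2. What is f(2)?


Reading from the table at x = 2

-1


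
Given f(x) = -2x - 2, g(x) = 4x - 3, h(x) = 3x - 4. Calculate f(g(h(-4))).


h(-4) = -16
g(-16) = -67
f(-67) = 132

132


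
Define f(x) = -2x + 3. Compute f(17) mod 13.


f(17) = -31
-31 mod 13 = 8

8


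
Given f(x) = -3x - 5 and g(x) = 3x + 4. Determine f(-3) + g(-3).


-1


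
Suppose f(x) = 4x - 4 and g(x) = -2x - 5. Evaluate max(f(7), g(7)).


f(7) = 24
g(7) = -19
max = 24

24


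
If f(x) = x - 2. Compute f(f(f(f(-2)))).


f(-2) = -4
f(-4) = -6
f(-6) = -8
f(-8) = -10

-10


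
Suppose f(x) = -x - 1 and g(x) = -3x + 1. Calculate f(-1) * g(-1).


f(-1) = 0
g(-1) = 4
Product = 0

0


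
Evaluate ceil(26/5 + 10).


16


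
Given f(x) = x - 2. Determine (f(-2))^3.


f(-2) = -4
(-4)^3 = -64

-64


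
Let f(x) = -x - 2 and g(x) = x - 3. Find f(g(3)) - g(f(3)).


f(g(3)) = -2
g(f(3)) = -8
Difference = 6

6


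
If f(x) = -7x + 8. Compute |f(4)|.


f(4) = -20
|-20| = 20

20


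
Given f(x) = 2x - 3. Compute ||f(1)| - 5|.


f(1) = -1
|-1| = 1
|1 - 5| = 4

4


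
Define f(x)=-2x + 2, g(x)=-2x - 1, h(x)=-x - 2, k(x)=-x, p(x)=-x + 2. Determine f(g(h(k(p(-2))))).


p(-2) = 4
k(4) = -4
h(-4) = 2
g(2) = -5
f(-5) = 12

12


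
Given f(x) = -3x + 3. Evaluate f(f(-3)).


f(-3) = 12
f(12) = -33

-33


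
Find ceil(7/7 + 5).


6


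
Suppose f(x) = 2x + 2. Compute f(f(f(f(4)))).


94


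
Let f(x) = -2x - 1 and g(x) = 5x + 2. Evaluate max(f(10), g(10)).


52


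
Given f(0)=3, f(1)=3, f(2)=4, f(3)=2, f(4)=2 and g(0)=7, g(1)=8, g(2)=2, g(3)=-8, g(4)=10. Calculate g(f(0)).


f(0) = 3
g(3) = -8

-8


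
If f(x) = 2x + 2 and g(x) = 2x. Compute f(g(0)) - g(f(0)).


f(g(0)) = 2
g(f(0)) = 4
Difference = -2

-2


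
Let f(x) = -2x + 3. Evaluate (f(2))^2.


f(2) = -1
(-1)^2 = 1

1


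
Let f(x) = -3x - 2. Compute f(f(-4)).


f(-4) = 10
f(10) = -32

-32


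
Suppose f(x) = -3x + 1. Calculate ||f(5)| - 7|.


f(5) = -14
|-14| = 14
|14 - 7| = 7

7


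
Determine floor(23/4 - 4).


23/4 = 5.75
5.75 - 4 = 1.75
floor(1.75) = 1

1


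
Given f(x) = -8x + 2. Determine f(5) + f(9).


f(5) = -38
f(9) = -70
Sum = -108

-108


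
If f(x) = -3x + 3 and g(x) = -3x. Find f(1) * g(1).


f(1) = 0
g(1) = -3
Product = 0

0


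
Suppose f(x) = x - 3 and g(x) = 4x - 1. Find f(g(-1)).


g(-1) = -5
f(-5) = -8

-8


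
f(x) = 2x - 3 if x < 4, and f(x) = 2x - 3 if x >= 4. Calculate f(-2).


-2 satisfies x < 4
f(-2) = -7

-7


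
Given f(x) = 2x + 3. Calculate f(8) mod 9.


f(8) = 19
19 mod 9 = 1

1


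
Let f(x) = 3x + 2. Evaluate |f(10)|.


f(10) = 32
|32| = 32

32


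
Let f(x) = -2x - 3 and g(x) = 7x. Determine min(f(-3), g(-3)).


f(-3) = 3
g(-3) = -21
min = -21

-21


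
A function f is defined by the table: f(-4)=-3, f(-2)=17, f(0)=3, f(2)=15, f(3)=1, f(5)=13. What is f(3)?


Reading from the table at x = 3

1


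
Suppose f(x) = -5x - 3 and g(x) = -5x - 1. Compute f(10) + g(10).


f(10) = -53
g(10) = -51
Sum = -104

-104


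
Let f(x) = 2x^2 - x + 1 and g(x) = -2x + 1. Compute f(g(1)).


g(1) = -1
f(-1) = 2*(-1)^2 - 1*(-1) + 1 = 4

4


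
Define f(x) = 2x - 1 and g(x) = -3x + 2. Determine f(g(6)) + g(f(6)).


-64


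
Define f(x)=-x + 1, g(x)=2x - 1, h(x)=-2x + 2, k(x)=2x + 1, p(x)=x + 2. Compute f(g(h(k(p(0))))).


p(0) = 2
k(2) = 5
h(5) = -8
g(-8) = -17
f(-17) = 18

18


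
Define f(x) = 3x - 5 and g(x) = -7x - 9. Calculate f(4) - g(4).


f(4) = 7
g(4) = -37
Difference = 44

44


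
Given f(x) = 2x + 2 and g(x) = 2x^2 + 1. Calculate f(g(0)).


g(0) = 1
f(1) = 4

4


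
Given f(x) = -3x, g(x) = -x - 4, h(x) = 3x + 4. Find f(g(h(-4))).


-12


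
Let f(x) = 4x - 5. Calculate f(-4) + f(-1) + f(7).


-7


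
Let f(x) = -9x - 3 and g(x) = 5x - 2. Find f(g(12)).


g(12) = 58
f(58) = -525

-525


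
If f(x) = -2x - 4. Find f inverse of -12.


Solve -2x - 4 = -12
x = (-12 + 4) / (-2) = 4

4


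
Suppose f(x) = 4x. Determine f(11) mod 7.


f(11) = 44
44 mod 7 = 2

2


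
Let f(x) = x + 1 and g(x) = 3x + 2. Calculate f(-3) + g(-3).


-9


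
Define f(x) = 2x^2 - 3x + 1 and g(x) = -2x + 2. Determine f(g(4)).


g(4) = -6
f(-6) = 2*(-6)^2 - 3*(-6) + 1 = 91

91


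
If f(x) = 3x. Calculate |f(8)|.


f(8) = 24
|24| = 24

24


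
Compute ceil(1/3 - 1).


1/3 = 0.3333
0.3333 - 1 = -0.6667
ceil(-0.6667) = 0

0


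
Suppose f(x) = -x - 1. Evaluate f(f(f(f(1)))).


f(1) = -2
f(-2) = 1
f(1) = -2
f(-2) = 1

1


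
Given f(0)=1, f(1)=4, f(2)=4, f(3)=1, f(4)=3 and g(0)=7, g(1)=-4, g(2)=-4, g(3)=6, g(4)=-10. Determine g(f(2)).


f(2) = 4
g(4) = -10

-10


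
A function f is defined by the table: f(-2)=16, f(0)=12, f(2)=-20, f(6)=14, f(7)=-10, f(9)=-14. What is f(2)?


Reading from the table at x = 2

-20


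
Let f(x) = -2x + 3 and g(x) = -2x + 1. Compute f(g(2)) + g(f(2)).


f(g(2)) = 9
g(f(2)) = 3
Sum = 12

12


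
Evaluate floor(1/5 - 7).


1/5 = 0.2
0.2 - 7 = -6.8
floor(-6.8) = -7

-7


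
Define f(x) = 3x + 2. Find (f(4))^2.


196


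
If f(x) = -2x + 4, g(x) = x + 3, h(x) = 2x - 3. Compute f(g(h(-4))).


h(-4) = -11
g(-11) = -8
f(-8) = 20

20


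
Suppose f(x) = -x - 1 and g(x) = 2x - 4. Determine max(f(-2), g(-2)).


f(-2) = 1
g(-2) = -8
max = 1

1


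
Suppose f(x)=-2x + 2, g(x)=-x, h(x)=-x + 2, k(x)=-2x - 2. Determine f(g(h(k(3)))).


k(3) = -8
h(-8) = 10
g(10) = -10
f(-10) = 22

22


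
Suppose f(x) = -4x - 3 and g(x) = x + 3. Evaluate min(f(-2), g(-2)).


f(-2) = 5
g(-2) = 1
min = 1

1


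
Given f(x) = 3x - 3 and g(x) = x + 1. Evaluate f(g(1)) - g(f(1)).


2


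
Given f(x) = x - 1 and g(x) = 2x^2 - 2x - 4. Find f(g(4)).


g(4) = 20
f(20) = 19

19


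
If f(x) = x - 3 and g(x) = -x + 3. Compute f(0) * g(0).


f(0) = -3
g(0) = 3
Product = -9

-9


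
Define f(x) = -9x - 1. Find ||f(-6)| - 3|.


f(-6) = 53
|53| = 53
|53 - 3| = 50

50


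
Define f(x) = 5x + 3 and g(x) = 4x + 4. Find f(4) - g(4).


f(4) = 23
g(4) = 20
Difference = 3

3


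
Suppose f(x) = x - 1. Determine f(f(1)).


f(1) = 0
f(0) = -1

-1


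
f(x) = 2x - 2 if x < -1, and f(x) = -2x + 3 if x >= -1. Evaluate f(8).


8 satisfies x >= -1
f(8) = -13

-13


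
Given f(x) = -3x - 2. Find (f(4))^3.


f(4) = -14
(-14)^3 = -2744

-2744


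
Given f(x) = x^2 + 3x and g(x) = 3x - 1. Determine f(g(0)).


g(0) = -1
f(-1) = 1*(-1)^2 + 3*(-1) = -2

-2


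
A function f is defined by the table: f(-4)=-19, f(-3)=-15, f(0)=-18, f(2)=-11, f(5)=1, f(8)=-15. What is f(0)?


Reading from the table at x = 0

-18


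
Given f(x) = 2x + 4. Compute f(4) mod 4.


f(4) = 12
12 mod 4 = 0

0


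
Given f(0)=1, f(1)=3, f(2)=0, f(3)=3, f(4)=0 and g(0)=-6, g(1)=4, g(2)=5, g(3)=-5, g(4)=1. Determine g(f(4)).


f(4) = 0
g(0) = -6

-6


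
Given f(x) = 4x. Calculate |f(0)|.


f(0) = 0
|0| = 0

0


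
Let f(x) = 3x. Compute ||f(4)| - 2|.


f(4) = 12
|12| = 12
|12 - 2| = 10

10


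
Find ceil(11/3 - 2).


11/3 = 3.6667
3.6667 - 2 = 1.6667
ceil(1.6667) = 2

2


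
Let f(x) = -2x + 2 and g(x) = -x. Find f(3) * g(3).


f(3) = -4
g(3) = -3
Product = 12

12


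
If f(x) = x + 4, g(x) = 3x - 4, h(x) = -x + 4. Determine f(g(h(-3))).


h(-3) = 7
g(7) = 17
f(17) = 21

21


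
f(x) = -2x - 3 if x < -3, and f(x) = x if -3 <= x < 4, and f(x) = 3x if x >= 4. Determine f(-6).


9


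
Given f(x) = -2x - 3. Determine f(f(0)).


f(0) = -3
f(-3) = 3

3


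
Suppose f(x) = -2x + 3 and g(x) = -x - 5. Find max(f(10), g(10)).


f(10) = -17
g(10) = -15
max = -15

-15


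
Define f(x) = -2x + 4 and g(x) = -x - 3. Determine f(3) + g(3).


f(3) = -2
g(3) = -6
Sum = -8

-8


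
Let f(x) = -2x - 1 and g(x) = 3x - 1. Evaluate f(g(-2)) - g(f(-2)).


f(g(-2)) = 13
g(f(-2)) = 8
Difference = 5

5


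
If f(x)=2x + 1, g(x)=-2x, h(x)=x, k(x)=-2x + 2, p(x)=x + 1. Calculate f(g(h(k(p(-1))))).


p(-1) = 0
k(0) = 2
h(2) = 2
g(2) = -4
f(-4) = -7

-7


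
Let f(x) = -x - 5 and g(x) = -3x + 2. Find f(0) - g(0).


f(0) = -5
g(0) = 2
Difference = -7

-7


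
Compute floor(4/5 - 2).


4/5 = 0.8
0.8 - 2 = -1.2
floor(-1.2) = -2

-2


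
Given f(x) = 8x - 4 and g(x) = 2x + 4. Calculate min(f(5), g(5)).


14


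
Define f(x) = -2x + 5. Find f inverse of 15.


Solve -2x + 5 = 15
x = (15 - 5) / (-2) = -5

-5


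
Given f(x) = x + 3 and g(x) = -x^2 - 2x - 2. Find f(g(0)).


g(0) = -2
f(-2) = 1

1


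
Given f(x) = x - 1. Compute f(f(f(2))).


f(2) = 1
f(1) = 0
f(0) = -1

-1


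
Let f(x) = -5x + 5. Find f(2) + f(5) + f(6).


f(2) = -5
f(5) = -20
f(6) = -25
Sum = -50

-50


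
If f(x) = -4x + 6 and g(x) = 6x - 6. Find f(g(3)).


g(3) = 12
f(12) = -42

-42


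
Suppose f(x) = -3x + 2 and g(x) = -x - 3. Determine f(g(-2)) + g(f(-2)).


f(g(-2)) = 5
g(f(-2)) = -11
Sum = -6

-6


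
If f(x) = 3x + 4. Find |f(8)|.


f(8) = 28
|28| = 28

28


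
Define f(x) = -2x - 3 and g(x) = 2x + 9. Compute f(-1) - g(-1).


-8


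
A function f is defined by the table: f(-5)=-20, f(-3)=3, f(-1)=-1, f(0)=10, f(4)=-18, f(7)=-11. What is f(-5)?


Reading from the table at x = -5

-20


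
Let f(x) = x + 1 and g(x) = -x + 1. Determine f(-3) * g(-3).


f(-3) = -2
g(-3) = 4
Product = -8

-8


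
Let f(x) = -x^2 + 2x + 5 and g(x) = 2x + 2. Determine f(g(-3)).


g(-3) = -4
f(-4) = (-1)*(-4)^2 + 2*(-4) + 5 = -19

-19


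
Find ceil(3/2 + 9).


11


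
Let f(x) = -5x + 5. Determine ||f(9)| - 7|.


f(9) = -40
|-40| = 40
|40 - 7| = 33

33


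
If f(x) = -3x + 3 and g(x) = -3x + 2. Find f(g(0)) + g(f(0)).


-10


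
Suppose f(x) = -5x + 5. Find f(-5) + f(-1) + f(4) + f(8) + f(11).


f(-5) = 30
f(-1) = 10
f(4) = -15
f(8) = -35
f(11) = -50
Sum = -60

-60


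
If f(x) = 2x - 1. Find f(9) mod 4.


f(9) = 17
17 mod 4 = 1

1


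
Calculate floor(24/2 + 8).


20


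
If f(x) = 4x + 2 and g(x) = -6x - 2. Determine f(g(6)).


g(6) = -38
f(-38) = -150

-150


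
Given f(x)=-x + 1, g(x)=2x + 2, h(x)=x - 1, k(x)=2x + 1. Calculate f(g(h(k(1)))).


k(1) = 3
h(3) = 2
g(2) = 6
f(6) = -5

-5


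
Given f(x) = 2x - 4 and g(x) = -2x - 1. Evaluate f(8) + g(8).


f(8) = 12
g(8) = -17
Sum = -5

-5


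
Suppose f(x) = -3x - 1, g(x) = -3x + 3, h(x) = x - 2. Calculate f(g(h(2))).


h(2) = 0
g(0) = 3
f(3) = -10

-10


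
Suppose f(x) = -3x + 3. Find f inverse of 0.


Solve -3x + 3 = 0
x = (0 - 3) / (-3) = 1

1


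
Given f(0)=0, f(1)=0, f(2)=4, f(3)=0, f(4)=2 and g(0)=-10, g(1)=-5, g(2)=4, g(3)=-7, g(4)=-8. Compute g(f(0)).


f(0) = 0
g(0) = -10

-10


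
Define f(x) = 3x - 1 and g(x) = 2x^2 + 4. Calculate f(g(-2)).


g(-2) = 12
f(12) = 35

35


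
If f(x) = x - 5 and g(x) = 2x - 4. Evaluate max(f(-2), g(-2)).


f(-2) = -7
g(-2) = -8
max = -7

-7


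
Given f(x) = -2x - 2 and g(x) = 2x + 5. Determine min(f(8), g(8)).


f(8) = -18
g(8) = 21
min = -18

-18


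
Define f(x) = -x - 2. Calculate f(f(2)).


f(2) = -4
f(-4) = 2

2


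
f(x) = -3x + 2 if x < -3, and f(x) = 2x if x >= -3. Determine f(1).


1 satisfies x >= -3
f(1) = 2

2


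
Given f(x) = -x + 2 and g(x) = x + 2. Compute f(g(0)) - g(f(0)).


f(g(0)) = 0
g(f(0)) = 4
Difference = -4

-4


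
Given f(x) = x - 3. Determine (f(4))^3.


f(4) = 1
(1)^3 = 1

1


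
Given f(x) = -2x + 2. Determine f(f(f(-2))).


22


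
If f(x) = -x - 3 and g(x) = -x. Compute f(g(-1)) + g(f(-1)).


f(g(-1)) = -4
g(f(-1)) = 2
Sum = -2

-2


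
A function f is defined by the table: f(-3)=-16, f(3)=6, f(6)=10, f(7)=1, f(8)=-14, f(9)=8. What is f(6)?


Reading from the table at x = 6

10


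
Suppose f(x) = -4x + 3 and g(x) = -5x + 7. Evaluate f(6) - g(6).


2


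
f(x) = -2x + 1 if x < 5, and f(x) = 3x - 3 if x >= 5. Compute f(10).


10 satisfies x >= 5
f(10) = 27

27


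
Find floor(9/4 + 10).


9/4 = 2.25
2.25 + 10 = 12.25
floor(12.25) = 12

12


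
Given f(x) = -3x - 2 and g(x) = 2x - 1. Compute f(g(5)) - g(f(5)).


f(g(5)) = -29
g(f(5)) = -35
Difference = 6

6


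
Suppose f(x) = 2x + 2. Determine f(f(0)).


f(0) = 2
f(2) = 6

6


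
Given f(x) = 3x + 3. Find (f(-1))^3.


f(-1) = 0
(0)^3 = 0

0


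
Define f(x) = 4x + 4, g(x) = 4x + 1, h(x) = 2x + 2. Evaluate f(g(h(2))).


h(2) = 6
g(6) = 25
f(25) = 104

104


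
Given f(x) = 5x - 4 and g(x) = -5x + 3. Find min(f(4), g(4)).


f(4) = 16
g(4) = -17
min = -17

-17


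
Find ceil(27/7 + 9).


27/7 = 3.8571
3.8571 + 9 = 12.8571
ceil(12.8571) = 13

13


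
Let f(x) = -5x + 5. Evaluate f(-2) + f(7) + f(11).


f(-2) = 15
f(7) = -30
f(11) = -50
Sum = -65

-65


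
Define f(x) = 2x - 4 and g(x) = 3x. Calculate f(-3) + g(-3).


f(-3) = -10
g(-3) = -9
Sum = -19

-19


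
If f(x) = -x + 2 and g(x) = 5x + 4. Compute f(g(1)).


g(1) = 9
f(9) = -7

-7


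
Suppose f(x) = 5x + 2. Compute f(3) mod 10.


f(3) = 17
17 mod 10 = 7

7


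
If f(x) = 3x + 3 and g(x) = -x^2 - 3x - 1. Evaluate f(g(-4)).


g(-4) = -5
f(-5) = -12

-12


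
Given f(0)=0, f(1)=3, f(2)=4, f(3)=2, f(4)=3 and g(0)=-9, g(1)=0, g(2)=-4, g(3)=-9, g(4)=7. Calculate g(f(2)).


f(2) = 4
g(4) = 7

7


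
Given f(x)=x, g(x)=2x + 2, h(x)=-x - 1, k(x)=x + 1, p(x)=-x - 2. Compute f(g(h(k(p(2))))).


p(2) = -4
k(-4) = -3
h(-3) = 2
g(2) = 6
f(6) = 6

6


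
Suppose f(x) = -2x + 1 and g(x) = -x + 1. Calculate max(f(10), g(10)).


f(10) = -19
g(10) = -9
max = -9

-9


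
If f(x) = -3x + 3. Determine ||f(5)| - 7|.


f(5) = -12
|-12| = 12
|12 - 7| = 5

5


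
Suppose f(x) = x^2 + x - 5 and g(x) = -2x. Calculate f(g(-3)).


g(-3) = 6
f(6) = 1*(6)^2 + 1*(6) - 5 = 37

37


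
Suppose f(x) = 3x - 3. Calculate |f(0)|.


3


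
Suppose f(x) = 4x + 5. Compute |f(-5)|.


f(-5) = -15
|-15| = 15

15


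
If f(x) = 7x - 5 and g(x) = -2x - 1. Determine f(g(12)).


g(12) = -25
f(-25) = -180

-180


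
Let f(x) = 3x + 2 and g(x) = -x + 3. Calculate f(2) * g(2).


f(2) = 8
g(2) = 1
Product = 8

8


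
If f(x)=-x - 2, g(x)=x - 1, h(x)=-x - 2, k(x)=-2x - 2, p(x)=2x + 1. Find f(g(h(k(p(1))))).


p(1) = 3
k(3) = -8
h(-8) = 6
g(6) = 5
f(5) = -7

-7


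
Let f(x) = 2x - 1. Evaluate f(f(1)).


f(1) = 1
f(1) = 1

1


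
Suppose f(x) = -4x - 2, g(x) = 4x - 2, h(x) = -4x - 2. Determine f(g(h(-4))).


h(-4) = 14
g(14) = 54
f(54) = -218

-218


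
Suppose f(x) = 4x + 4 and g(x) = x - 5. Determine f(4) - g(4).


21


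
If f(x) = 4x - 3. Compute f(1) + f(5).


f(1) = 1
f(5) = 17
Sum = 18

18


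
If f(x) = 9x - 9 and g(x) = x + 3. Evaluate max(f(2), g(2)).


f(2) = 9
g(2) = 5
max = 9

9


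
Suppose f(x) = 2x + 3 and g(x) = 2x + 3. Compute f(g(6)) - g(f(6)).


f(g(6)) = 33
g(f(6)) = 33
Difference = 0

0


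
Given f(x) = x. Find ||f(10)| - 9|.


f(10) = 10
|10| = 10
|10 - 9| = 1

1


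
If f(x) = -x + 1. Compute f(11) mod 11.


f(11) = -10
-10 mod 11 = 1

1


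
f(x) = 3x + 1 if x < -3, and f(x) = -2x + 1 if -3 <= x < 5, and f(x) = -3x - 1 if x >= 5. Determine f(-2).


-2 satisfies -3 <= x < 5
f(-2) = 5

5


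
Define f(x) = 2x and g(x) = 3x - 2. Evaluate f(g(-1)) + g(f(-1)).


f(g(-1)) = -10
g(f(-1)) = -8
Sum = -18

-18


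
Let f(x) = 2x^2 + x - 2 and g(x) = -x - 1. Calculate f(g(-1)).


g(-1) = 0
f(0) = 2*(0)^2 + 1*(0) - 2 = -2

-2


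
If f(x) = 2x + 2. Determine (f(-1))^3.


f(-1) = 0
(0)^3 = 0

0


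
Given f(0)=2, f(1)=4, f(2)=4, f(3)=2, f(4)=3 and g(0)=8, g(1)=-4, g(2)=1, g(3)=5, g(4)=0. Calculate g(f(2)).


f(2) = 4
g(4) = 0

0


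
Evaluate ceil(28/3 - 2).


28/3 = 9.3333
9.3333 - 2 = 7.3333
ceil(7.3333) = 8

8


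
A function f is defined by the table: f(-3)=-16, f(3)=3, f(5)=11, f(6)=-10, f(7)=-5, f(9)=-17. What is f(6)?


-10


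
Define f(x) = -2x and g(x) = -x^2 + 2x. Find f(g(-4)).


g(-4) = -24
f(-24) = 48

48


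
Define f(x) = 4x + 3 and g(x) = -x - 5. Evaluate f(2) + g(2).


f(2) = 11
g(2) = -7
Sum = 4

4


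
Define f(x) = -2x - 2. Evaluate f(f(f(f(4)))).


f(4) = -10
f(-10) = 18
f(18) = -38
f(-38) = 74

74


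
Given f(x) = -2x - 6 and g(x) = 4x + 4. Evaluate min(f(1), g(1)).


-8


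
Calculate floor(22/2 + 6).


22/2 = 11
11 + 6 = 17
floor(17) = 17

17


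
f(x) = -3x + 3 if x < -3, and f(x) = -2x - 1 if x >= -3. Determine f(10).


10 satisfies x >= -3
f(10) = -21

-21


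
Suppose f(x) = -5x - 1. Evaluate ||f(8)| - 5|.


36


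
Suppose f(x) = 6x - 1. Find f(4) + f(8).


f(4) = 23
f(8) = 47
Sum = 70

70


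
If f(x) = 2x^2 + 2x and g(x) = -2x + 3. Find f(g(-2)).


g(-2) = 7
f(7) = 2*(7)^2 + 2*(7) = 112

112


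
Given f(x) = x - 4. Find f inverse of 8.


12


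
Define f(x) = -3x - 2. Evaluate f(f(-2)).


f(-2) = 4
f(4) = -14

-14


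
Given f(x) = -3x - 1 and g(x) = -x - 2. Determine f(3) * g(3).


f(3) = -10
g(3) = -5
Product = 50

50


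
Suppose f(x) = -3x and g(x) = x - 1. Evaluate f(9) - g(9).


f(9) = -27
g(9) = 8
Difference = -35

-35


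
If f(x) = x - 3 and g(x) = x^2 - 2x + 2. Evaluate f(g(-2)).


g(-2) = 10
f(10) = 7

7


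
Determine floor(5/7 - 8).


5/7 = 0.7143
0.7143 - 8 = -7.2857
floor(-7.2857) = -8

-8


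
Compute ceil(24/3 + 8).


16


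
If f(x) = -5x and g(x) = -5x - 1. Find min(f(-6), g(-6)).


f(-6) = 30
g(-6) = 29
min = 29

29


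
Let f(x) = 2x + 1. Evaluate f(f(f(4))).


f(4) = 9
f(9) = 19
f(19) = 39

39


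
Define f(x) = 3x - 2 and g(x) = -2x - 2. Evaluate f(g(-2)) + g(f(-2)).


18


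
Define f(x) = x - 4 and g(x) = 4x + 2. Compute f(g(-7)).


g(-7) = -26
f(-26) = -30

-30


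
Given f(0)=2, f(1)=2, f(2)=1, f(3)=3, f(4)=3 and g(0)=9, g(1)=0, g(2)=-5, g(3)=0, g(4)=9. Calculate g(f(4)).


f(4) = 3
g(3) = 0

0


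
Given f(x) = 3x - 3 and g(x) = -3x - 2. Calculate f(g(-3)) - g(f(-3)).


f(g(-3)) = 18
g(f(-3)) = 34
Difference = -16

-16


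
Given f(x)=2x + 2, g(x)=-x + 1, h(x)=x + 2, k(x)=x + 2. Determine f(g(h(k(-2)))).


k(-2) = 0
h(0) = 2
g(2) = -1
f(-1) = 0

0


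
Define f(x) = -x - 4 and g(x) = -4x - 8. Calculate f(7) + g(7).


f(7) = -11
g(7) = -36
Sum = -47

-47


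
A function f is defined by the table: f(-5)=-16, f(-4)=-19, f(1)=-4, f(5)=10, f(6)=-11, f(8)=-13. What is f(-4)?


-19


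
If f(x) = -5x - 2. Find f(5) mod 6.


3


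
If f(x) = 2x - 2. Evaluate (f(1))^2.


f(1) = 0
(0)^2 = 0

0


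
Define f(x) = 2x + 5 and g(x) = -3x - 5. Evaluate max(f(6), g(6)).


f(6) = 17
g(6) = -23
max = 17

17


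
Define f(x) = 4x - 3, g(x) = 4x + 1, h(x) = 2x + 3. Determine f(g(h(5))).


h(5) = 13
g(13) = 53
f(53) = 209

209


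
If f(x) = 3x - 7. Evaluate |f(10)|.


f(10) = 23
|23| = 23

23


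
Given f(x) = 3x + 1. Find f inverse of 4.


Solve 3x + 1 = 4
x = (4 - 1) / 3 = 1

1


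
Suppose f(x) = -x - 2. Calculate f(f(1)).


f(1) = -3
f(-3) = 1

1


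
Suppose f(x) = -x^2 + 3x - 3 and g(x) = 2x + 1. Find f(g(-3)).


g(-3) = -5
f(-5) = (-1)*(-5)^2 + 3*(-5) - 3 = -43

-43


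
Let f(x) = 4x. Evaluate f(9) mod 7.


f(9) = 36
36 mod 7 = 1

1


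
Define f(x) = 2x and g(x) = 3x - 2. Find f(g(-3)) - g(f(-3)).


f(g(-3)) = -22
g(f(-3)) = -20
Difference = -2

-2


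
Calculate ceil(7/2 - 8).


-4


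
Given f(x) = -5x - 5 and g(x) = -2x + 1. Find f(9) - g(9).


f(9) = -50
g(9) = -17
Difference = -33

-33


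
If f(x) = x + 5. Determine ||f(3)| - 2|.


f(3) = 8
|8| = 8
|8 - 2| = 6

6


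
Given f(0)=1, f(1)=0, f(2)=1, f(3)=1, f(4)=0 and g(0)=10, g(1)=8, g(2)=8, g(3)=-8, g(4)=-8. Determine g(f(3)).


f(3) = 1
g(1) = 8

8


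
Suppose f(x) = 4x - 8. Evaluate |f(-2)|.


f(-2) = -16
|-16| = 16

16


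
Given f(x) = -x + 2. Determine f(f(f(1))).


f(1) = 1
f(1) = 1
f(1) = 1

1


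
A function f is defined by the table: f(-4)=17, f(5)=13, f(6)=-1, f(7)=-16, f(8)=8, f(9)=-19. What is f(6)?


-1


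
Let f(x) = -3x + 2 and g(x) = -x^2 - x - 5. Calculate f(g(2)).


35
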